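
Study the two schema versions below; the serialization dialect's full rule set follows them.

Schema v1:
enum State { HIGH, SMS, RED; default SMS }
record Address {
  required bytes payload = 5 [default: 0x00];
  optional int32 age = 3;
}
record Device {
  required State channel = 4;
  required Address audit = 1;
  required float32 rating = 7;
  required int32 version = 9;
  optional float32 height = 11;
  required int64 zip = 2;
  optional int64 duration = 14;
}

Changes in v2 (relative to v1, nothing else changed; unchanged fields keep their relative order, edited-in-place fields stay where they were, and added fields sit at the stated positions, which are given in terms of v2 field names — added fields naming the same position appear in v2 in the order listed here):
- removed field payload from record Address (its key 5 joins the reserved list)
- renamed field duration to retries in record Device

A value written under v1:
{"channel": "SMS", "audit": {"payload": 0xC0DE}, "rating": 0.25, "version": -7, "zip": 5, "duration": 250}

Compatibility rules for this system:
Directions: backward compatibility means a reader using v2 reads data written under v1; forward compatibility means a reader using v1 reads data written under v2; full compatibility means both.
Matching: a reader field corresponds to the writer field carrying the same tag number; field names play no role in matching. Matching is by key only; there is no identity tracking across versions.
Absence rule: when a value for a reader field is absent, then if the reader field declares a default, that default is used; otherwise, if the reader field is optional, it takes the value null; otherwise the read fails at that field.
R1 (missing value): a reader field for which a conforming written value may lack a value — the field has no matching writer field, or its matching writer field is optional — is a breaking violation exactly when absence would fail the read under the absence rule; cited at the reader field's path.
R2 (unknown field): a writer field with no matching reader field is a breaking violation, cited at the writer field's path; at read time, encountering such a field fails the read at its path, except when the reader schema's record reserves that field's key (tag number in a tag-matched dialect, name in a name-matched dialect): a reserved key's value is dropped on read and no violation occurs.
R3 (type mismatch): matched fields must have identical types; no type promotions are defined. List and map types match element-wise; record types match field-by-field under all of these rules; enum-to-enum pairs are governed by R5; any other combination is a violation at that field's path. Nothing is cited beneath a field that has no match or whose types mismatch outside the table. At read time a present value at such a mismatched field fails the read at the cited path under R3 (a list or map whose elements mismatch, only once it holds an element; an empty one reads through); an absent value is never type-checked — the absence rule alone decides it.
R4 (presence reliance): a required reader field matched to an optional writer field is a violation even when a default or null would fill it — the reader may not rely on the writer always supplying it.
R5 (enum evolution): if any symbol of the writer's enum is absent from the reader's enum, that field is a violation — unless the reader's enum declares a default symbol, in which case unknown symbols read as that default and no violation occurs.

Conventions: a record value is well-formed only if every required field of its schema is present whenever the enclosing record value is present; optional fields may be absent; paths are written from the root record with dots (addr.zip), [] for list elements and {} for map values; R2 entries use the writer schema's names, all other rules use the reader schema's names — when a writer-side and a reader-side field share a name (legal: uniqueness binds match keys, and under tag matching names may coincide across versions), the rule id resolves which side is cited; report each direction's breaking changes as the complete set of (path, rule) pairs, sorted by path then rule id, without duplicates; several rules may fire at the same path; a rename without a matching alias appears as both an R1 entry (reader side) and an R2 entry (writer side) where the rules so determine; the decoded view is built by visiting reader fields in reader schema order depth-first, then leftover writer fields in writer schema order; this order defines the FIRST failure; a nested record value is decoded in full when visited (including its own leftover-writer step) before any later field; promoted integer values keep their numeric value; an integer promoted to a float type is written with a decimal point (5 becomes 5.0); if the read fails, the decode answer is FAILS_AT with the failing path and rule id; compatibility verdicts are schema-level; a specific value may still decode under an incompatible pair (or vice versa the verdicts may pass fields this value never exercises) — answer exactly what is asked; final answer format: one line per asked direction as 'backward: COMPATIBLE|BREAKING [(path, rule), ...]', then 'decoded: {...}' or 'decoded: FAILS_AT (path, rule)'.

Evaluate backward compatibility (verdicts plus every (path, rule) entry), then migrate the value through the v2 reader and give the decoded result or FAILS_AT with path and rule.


backward: COMPATIBLE []; decoded: {"channel": "SMS", "audit": {"age": null}, "rating": 0.25, "version": -7, "height": null, "zip": 5, "retries": 250}

each type pair in Device: writer, then reader
backward analysis of Device with v2 as reader and v1 as writer:
  channel <- channel (State -> State, writer required)
  audit <- audit (Address -> Address, writer required)
  rating <- rating (float32 -> float32, writer required)
  version <- version (int32 -> int32, writer required)
  height <- height (float32 -> float32, writer optional)
  zip <- zip (int64 -> int64, writer required)
  retries <- duration (int64 -> int64, writer optional)
  audit.age <- audit.age (int32 -> int32, writer optional)
  leftover writer field: audit.payload
  => no violations; backward on Device: COMPATIBLE
decode (reader v2):
  channel := "SMS"
  audit.age := null (not supplied -> null)
  writer audit.payload: reserved -> dropped
  rating := 0.25
  version := -7
  height := null (not supplied -> null)
  zip := 5
  retries := 250 (from writer duration)
  => decoded: {"channel": "SMS", "audit": {"age": null}, "rating": 0.25, "version": -7, "height": null, "zip": 5, "retries": 250}


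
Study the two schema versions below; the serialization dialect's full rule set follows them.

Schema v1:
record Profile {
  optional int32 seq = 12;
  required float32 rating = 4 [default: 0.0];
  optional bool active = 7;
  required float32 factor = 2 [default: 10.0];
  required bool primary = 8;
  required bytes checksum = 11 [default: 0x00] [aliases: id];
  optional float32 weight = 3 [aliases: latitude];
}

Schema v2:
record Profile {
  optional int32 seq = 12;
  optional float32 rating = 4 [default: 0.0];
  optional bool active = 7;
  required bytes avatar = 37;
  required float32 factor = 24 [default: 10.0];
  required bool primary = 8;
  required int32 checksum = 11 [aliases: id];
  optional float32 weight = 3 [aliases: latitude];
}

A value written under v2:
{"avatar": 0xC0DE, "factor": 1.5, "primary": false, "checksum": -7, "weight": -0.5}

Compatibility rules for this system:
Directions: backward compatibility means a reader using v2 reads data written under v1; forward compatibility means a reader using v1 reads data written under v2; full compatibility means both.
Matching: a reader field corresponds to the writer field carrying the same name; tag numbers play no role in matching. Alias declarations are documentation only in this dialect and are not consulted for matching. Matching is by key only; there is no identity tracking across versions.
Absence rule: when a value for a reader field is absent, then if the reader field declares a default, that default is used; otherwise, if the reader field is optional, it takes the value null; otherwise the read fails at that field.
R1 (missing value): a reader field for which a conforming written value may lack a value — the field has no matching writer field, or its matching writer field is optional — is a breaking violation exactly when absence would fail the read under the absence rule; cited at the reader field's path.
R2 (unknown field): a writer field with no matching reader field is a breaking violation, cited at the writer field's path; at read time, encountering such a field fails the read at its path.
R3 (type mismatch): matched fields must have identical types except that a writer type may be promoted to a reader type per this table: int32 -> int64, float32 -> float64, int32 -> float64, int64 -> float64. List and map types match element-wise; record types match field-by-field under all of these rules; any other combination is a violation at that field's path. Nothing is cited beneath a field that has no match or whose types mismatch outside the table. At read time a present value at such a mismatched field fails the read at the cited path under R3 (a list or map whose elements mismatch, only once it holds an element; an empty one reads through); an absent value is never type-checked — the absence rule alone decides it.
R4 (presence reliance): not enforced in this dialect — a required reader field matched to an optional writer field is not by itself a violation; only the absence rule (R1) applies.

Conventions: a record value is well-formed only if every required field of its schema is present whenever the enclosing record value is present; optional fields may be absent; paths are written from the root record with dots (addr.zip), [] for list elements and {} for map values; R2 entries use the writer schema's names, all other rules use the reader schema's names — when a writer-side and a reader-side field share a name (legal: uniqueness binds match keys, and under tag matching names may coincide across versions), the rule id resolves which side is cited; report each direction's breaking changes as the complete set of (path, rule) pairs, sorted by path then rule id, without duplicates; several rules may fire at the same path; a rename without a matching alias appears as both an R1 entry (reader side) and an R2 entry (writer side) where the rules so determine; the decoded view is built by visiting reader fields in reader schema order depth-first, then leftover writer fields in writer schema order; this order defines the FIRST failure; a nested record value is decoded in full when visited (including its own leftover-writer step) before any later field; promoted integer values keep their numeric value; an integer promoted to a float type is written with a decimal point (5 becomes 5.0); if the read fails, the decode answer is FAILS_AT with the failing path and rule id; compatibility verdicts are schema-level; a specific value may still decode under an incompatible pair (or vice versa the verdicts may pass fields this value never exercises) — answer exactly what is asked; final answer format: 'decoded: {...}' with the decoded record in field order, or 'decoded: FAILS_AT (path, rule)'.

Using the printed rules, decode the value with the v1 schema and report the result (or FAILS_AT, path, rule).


decoded: FAILS_AT (checksum, R3)

in Profile below, arrows point writer -> reader
decoding the Profile value with the v1 reader:
  seq := null (absent, optional -> null)
  rating := 0.0 (absent -> default)
  active := null (absent, optional -> null)
  factor := 1.5
  primary := false
  read fails at checksum under R3
  => FAILS_AT (checksum, R3)
the other Profile changes do not affect what is asked:
  added field avatar to record Profile: required bytes, tag 37 (in v2 it sits immediately before factor) -> schema-level compatibility only; this Profile value's decode is unchanged
  field rating in record Profile: required changed to optional -> fires no rule on Profile under this dialect and leaves the result unchanged
  field factor in record Profile: tag 2 changed to 24 -> fires no rule on Profile under this dialect and leaves the result unchanged


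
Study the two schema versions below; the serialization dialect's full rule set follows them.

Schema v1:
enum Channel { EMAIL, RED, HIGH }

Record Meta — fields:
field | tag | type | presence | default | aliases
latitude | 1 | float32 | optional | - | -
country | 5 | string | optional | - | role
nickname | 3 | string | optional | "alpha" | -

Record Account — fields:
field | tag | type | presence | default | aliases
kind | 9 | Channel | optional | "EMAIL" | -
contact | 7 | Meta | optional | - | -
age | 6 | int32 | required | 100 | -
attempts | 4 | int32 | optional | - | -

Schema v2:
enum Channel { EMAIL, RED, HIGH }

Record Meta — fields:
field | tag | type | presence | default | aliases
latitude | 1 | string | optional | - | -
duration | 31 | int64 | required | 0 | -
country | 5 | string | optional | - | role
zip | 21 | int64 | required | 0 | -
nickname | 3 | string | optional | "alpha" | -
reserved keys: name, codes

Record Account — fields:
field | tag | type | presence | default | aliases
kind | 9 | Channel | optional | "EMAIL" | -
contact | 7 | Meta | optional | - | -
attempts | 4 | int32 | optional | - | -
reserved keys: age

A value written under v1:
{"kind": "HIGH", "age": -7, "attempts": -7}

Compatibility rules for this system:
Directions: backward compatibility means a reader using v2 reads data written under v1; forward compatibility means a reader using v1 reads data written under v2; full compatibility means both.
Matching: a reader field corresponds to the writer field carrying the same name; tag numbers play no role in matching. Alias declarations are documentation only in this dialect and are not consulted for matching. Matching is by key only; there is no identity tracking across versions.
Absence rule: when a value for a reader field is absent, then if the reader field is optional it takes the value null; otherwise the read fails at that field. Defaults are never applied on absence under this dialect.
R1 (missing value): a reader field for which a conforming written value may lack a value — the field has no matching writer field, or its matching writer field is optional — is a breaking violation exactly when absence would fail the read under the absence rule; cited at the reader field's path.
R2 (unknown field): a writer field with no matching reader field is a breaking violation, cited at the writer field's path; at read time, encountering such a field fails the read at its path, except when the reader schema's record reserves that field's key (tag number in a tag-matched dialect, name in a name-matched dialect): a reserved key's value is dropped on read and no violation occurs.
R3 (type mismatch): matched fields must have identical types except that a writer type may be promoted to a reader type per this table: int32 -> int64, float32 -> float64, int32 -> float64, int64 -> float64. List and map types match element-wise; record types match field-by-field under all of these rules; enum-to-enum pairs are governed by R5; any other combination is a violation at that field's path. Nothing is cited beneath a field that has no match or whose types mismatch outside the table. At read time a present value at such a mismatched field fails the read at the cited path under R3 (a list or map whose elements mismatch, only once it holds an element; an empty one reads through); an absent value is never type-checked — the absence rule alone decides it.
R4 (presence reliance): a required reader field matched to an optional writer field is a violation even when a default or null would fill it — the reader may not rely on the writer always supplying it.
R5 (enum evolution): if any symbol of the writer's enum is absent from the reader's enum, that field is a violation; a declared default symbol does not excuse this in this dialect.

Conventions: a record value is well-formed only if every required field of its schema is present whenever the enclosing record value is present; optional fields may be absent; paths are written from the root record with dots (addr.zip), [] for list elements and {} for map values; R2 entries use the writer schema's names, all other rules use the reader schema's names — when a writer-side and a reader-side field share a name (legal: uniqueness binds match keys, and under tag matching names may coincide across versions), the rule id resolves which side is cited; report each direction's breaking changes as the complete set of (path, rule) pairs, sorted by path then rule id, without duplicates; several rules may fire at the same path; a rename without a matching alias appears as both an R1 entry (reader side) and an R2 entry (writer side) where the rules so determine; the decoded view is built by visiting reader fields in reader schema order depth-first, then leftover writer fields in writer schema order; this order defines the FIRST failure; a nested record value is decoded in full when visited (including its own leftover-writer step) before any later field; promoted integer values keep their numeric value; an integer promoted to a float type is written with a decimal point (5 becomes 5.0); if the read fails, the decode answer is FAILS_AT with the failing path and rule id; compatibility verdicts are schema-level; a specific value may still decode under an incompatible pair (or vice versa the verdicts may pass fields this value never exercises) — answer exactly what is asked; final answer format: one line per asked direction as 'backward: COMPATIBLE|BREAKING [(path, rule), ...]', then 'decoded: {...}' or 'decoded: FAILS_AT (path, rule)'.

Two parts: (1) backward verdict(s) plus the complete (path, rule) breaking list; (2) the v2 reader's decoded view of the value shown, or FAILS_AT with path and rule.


the writer's type comes first in each Account pair
backward analysis of Account with v2 as reader and v1 as writer:
  kind: paired with writer kind (Channel -> Channel; writer optional)
  contact: paired with writer contact (Meta -> Meta; writer optional)
  attempts: paired with writer attempts (int32 -> int32; writer optional)
  age (writer side), unknown to reader
  contact.latitude: paired with writer contact.latitude (float32 -> string; writer optional)
  contact.duration: no writer-side match
  contact.country: paired with writer contact.country (string -> string; writer optional)
  contact.zip: no writer-side match
  contact.nickname: paired with writer contact.nickname (string -> string; writer optional)
  R1 fires at contact.duration
  R3 fires at contact.latitude
  R1 fires at contact.zip
  => 3 violation(s): backward is BREAKING for Account
decoding the Account value with the v2 reader:
  kind := "HIGH"
  contact := null (absent, optional -> null)
  attempts := -7
  writer age: reserved -> dropped
  => decoded: {"kind": "HIGH", "contact": null, "attempts": -7}

backward: BREAKING [(contact.duration, R1), (contact.latitude, R3), (contact.zip, R1)]; decoded: {"kind": "HIGH", "contact": null, "attempts": -7}


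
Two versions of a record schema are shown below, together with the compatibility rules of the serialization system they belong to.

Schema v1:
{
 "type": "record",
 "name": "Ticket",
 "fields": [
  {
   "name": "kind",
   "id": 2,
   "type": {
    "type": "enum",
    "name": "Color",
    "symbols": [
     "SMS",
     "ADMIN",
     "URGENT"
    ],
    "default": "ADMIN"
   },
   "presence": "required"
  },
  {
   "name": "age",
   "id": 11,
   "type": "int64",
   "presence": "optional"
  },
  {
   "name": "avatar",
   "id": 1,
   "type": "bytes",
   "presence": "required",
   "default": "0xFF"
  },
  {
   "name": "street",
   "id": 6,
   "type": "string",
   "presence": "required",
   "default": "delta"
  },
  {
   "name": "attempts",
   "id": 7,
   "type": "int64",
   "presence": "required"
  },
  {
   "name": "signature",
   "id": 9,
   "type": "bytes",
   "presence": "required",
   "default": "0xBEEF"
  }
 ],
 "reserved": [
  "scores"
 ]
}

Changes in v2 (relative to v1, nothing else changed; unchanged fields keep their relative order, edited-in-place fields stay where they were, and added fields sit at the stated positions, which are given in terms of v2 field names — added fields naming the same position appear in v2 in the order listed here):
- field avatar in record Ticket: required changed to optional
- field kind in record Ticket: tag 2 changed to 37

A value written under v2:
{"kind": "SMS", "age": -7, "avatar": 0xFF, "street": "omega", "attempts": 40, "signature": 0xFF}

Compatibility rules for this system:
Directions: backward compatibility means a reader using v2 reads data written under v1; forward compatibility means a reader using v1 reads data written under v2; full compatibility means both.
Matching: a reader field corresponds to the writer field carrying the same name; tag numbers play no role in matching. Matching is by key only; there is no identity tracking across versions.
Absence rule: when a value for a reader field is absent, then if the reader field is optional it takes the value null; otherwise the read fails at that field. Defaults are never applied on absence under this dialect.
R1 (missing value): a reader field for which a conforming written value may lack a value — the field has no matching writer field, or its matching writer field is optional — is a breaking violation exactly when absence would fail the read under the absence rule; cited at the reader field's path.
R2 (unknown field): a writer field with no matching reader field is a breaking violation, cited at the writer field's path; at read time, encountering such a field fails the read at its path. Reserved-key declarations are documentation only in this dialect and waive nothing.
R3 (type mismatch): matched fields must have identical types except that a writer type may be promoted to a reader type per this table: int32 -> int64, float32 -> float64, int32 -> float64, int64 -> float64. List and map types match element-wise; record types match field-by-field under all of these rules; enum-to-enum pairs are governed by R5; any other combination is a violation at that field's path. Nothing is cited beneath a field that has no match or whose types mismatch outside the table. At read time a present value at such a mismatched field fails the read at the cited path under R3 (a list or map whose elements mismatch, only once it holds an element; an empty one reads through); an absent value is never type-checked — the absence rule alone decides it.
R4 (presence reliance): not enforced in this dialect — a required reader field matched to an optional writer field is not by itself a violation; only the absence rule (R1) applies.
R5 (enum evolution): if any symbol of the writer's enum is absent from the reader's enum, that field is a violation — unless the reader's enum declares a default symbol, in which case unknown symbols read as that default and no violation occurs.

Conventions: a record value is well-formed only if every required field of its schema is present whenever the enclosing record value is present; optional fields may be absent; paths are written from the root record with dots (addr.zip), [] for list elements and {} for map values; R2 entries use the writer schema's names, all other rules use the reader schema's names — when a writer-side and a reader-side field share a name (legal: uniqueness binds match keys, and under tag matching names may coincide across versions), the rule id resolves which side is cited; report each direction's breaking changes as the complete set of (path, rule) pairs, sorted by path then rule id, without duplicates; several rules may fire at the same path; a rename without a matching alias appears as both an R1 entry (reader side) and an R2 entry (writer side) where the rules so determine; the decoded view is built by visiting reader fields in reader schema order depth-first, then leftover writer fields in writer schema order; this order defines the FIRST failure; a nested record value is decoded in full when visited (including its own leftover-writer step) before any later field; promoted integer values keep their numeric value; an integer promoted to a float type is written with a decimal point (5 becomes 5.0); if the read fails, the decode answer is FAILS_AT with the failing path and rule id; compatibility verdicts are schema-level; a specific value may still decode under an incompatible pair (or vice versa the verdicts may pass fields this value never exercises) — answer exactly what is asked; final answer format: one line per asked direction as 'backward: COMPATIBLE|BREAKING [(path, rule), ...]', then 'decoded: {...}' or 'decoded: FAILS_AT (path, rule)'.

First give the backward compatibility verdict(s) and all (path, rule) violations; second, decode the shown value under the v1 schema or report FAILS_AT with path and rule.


arrows below run writer -> reader for Ticket
checking backward for Ticket: reader v2 against writer v1:
  Color -> Color, writer required: kind aligns to kind
  int64 -> int64, writer optional: age aligns to age
  bytes -> bytes, writer required: avatar aligns to avatar
  string -> string, writer required: street aligns to street
  int64 -> int64, writer required: attempts aligns to attempts
  bytes -> bytes, writer required: signature aligns to signature
  => backward verdict for Ticket: COMPATIBLE, no violations
decoding the Ticket value with the v1 reader:
  kind := "SMS"
  age := -7
  avatar := 0xFF
  street := "omega"
  attempts := 40
  signature := 0xFF
  => decoded: {"kind": "SMS", "age": -7, "avatar": 0xFF, "street": "omega", "attempts": 40, "signature": 0xFF}
ruling out the remaining Ticket differences:
  field avatar in record Ticket: required changed to optional -> its effect on Ticket is confined to the forward direction, not asked
  field kind in record Ticket: tag 2 changed to 37 -> inert for the asked Ticket verdict: nothing fires

backward: COMPATIBLE []; decoded: {"kind": "SMS", "age": -7, "avatar": 0xFF, "street": "omega", "attempts": 40, "signature": 0xFF}


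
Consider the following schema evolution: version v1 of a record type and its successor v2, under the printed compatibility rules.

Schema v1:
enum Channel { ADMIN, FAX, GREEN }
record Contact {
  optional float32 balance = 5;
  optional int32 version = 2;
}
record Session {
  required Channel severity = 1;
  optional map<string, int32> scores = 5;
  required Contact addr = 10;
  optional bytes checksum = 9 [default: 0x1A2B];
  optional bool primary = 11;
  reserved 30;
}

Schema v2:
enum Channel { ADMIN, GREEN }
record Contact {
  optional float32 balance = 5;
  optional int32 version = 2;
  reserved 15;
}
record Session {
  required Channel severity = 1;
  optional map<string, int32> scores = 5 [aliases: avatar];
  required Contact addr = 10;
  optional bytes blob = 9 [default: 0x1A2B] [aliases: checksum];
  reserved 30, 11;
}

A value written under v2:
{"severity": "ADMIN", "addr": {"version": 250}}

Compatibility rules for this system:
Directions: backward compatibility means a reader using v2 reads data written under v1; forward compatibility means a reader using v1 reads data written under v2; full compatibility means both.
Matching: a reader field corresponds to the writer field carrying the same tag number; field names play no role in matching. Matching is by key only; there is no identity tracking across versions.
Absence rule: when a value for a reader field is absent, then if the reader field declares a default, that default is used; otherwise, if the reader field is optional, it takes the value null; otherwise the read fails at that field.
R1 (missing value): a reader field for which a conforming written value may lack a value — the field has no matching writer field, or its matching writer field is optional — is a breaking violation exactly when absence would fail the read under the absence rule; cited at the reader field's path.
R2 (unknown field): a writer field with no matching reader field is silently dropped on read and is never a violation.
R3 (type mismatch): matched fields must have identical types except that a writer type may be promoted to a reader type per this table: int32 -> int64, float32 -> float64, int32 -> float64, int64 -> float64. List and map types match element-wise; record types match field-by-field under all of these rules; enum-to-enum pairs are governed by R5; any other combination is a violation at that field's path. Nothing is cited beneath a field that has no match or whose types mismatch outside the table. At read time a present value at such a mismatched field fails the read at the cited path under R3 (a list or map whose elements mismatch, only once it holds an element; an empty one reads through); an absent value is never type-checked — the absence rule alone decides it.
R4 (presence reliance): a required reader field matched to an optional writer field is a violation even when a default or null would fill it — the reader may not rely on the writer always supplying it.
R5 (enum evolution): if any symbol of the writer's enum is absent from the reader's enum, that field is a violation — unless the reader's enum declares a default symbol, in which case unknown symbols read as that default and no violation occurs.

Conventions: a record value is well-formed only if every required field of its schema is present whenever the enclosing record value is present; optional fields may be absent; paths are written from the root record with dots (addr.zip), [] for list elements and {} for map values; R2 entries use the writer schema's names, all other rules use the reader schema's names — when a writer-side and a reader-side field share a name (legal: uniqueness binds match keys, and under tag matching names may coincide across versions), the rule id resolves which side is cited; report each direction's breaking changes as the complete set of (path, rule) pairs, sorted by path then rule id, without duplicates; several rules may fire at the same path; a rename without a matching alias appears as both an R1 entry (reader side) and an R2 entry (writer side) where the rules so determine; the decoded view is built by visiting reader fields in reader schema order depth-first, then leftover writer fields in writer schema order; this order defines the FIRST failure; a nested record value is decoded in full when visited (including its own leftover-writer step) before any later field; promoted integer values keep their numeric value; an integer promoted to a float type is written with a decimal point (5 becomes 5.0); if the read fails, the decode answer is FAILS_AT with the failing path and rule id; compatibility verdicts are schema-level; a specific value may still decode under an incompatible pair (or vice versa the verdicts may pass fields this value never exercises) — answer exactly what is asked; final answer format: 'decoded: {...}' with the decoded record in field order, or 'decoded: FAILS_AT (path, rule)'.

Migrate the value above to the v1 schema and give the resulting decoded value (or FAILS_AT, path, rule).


the writer's type comes first in each Session pair
decode walk for Session under reader schema v1:
  severity := "ADMIN"
  scores := null (missing; optional => null)
  addr.balance := null (missing; optional => null)
  addr.version := 250
  checksum := 0x1A2B (missing; default applied)
  primary := null (missing; optional => null)
  => decoded: {"severity": "ADMIN", "scores": null, "addr": {"balance": null, "version": 250}, "checksum": 0x1A2B, "primary": null}
the rest of the Session diff is inert for this question:
  enum Channel (field severity in record Session): symbol FAX removed -> schema-level compatibility only; this Session value's decode is unchanged
  renamed field checksum to blob in record Session (alias checksum declared on the renamed field) -> no rule fires on it and the decoded Session view is identical with or without it
  removed field primary from record Session (its key 11 joins the reserved list) -> no rule fires on it and the decoded Session view is identical with or without it

decoded: {"severity": "ADMIN", "scores": null, "addr": {"balance": null, "version": 250}, "checksum": 0x1A2B, "primary": null}


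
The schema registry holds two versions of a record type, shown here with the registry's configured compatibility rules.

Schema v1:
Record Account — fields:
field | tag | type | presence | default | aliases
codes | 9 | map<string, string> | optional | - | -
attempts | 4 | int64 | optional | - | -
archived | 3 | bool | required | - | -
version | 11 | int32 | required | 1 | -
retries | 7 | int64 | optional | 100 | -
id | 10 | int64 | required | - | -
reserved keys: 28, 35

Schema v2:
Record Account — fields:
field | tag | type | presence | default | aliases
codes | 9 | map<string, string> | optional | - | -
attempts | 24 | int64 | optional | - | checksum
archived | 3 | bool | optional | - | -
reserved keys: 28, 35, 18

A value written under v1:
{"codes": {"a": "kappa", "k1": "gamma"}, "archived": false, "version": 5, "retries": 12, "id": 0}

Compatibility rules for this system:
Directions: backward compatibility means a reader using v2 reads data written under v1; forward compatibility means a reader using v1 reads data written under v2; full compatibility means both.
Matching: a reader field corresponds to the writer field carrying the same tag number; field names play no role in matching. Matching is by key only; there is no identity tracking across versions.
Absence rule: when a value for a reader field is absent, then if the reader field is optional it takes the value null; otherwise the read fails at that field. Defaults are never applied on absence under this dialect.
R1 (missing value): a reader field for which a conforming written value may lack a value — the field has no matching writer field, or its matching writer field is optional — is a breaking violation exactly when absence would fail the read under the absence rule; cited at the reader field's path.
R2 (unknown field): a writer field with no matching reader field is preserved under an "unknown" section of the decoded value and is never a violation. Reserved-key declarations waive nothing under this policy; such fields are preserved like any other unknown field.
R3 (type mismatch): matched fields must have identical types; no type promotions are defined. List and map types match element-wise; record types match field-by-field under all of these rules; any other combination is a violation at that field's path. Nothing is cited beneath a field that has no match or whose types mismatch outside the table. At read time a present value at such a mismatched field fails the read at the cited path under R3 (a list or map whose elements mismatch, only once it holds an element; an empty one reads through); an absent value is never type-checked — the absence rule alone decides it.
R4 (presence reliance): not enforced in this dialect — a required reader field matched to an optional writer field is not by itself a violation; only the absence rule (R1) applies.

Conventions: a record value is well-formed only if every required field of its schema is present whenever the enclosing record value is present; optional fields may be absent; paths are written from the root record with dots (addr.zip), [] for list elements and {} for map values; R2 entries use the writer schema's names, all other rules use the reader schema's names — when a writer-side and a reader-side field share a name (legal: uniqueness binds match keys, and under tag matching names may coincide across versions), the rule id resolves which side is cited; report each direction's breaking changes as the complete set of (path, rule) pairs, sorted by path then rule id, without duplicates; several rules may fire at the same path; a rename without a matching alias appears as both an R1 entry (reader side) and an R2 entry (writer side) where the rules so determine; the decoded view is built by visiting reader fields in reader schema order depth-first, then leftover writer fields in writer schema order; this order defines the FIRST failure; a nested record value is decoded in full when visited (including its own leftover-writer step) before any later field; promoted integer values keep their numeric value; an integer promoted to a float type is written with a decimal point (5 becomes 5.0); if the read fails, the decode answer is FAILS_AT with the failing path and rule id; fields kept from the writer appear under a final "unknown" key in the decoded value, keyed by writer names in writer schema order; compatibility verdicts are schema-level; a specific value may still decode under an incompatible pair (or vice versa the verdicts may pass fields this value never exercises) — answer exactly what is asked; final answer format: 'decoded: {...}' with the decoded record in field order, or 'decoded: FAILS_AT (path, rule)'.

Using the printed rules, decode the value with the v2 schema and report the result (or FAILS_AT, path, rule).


decoded: {"codes": {"a": "kappa", "k1": "gamma"}, "attempts": null, "archived": false, "unknown": {"version": 5, "retries": 12, "id": 0}}

in Account below, arrows point writer -> reader
migrating the Account value to v2:
  codes := {"a": "kappa", "k1": "gamma"}
  attempts := null (absent, optional -> null)
  archived := false
  writer version: kept under "unknown"
  writer retries: kept under "unknown"
  writer id: kept under "unknown"
  => decoded: {"codes": {"a": "kappa", "k1": "gamma"}, "attempts": null, "archived": false, "unknown": {"version": 5, "retries": 12, "id": 0}}
checking off the Account differences that do not matter here:
  field archived in record Account: required changed to optional -> matters for Account compatibility verdicts, not for this value's decode
  field attempts in record Account: tag 4 changed to 24 -> fires no rule on Account under this dialect and leaves the result unchanged


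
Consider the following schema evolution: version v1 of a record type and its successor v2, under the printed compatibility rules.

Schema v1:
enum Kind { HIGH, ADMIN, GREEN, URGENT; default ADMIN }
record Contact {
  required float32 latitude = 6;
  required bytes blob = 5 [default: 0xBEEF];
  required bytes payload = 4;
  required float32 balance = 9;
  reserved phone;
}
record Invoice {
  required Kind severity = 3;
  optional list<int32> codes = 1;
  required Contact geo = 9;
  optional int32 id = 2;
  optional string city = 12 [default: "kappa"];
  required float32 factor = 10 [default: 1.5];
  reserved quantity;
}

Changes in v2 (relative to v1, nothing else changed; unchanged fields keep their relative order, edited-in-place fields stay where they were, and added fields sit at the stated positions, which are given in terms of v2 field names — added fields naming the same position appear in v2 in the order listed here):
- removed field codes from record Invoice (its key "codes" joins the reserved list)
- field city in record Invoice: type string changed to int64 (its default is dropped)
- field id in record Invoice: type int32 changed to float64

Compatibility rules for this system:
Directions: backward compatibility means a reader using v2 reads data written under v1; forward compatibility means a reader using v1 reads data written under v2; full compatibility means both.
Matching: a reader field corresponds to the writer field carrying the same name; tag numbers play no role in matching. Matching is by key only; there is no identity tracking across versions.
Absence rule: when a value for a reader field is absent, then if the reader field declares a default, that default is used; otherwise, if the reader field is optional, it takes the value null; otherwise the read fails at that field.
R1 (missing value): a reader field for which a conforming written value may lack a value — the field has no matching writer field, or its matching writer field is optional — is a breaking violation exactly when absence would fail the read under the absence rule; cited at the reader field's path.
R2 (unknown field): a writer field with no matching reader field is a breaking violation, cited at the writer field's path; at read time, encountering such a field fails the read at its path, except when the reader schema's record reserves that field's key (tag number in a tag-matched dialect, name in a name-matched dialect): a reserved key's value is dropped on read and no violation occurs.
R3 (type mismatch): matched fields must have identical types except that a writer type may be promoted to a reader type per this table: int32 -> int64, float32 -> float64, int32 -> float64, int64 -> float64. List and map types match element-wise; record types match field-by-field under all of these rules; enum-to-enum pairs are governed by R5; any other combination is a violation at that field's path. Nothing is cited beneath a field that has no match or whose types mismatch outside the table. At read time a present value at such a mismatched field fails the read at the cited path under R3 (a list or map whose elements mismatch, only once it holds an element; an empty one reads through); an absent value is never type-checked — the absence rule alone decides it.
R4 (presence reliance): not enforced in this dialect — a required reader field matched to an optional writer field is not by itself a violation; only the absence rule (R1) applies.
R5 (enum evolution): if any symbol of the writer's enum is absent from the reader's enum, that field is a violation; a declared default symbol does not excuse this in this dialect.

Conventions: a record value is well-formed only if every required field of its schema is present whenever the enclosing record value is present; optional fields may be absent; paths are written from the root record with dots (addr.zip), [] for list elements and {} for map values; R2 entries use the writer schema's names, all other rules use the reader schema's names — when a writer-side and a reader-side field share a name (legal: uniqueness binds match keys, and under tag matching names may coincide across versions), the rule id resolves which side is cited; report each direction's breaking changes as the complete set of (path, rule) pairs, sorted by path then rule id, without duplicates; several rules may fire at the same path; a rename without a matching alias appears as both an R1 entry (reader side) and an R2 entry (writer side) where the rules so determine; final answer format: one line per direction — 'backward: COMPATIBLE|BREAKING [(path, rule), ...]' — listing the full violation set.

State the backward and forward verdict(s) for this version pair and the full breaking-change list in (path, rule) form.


backward: BREAKING [(city, R3)]; forward: BREAKING [(city, R3), (id, R3)]

each type pair in Invoice: writer, then reader
backward for Invoice (reader v2, writer v1):
  severity: paired with writer severity (Kind -> Kind; writer required)
  geo: paired with writer geo (Contact -> Contact; writer required)
  id: paired with writer id (int32 -> float64; writer optional)
  city: paired with writer city (string -> int64; writer optional)
  factor: paired with writer factor (float32 -> float32; writer required)
  writer codes: unknown to reader
  geo.latitude: paired with writer geo.latitude (float32 -> float32; writer required)
  geo.blob: paired with writer geo.blob (bytes -> bytes; writer required)
  geo.payload: paired with writer geo.payload (bytes -> bytes; writer required)
  geo.balance: paired with writer geo.balance (float32 -> float32; writer required)
  breaking: (city, R3)
  backward on Invoice therefore BREAKING (1)
forward for Invoice (reader v1, writer v2):
  severity: paired with writer severity (Kind -> Kind; writer required)
  codes: no writer-side match
  geo: paired with writer geo (Contact -> Contact; writer required)
  id: paired with writer id (float64 -> int32; writer optional)
  city: paired with writer city (int64 -> string; writer optional)
  factor: paired with writer factor (float32 -> float32; writer required)
  geo.latitude: paired with writer geo.latitude (float32 -> float32; writer required)
  geo.blob: paired with writer geo.blob (bytes -> bytes; writer required)
  geo.payload: paired with writer geo.payload (bytes -> bytes; writer required)
  geo.balance: paired with writer geo.balance (float32 -> float32; writer required)
  breaking: (city, R3)
  breaking: (id, R3)
  forward on Invoice therefore BREAKING (2)
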